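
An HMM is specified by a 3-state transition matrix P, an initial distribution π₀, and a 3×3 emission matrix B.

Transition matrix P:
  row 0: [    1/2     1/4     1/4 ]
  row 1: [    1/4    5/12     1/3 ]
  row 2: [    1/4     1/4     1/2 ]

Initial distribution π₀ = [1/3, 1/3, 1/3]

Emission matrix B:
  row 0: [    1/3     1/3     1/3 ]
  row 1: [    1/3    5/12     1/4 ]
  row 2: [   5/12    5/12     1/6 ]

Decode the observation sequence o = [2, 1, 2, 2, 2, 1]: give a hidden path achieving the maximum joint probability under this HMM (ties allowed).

t=0: δ = [1.111e-01, 8.333e-02, 5.556e-02]  (obs o_0=2)
t=1: δ = [1.852e-02, 1.447e-02, 1.157e-02]  ψ = [0, 1, 0]  (obs o_1=1)
t=2: δ = [3.086e-03, 1.507e-03, 9.645e-04]  ψ = [0, 1, 2]  (obs o_2=2)
t=3: δ = [5.144e-04, 1.929e-04, 1.286e-04]  ψ = [0, 0, 0]  (obs o_3=2)
t=4: δ = [8.573e-05, 3.215e-05, 2.143e-05]  ψ = [0, 0, 0]  (obs o_4=2)
t=5: δ = [1.429e-05, 8.931e-06, 8.931e-06]  ψ = [0, 0, 0]  (obs o_5=1)
backtrack: best end state = 0; path = [0, 0, 0, 0, 0, 0]

path = [0, 0, 0, 0, 0, 0]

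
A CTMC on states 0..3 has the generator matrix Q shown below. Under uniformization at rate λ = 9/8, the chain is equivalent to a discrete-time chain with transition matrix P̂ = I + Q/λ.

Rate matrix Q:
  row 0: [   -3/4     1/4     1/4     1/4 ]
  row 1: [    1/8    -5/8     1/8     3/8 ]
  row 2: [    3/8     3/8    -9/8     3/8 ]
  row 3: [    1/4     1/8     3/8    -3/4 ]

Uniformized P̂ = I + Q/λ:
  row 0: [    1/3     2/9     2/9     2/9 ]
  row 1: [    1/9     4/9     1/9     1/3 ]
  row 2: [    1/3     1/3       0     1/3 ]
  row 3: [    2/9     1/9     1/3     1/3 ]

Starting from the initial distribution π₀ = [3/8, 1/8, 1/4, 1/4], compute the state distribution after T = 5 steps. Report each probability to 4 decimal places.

π = [0.2396, 0.2684, 0.1853, 0.3067]

t=0: π = [0.3750, 0.1250, 0.2500, 0.2500]
t=1: π = [0.2778, 0.2500, 0.1806, 0.2917]
t=2: π = [0.2454, 0.2654, 0.1867, 0.3025]
t=3: π = [0.2407, 0.2683, 0.1848, 0.3061]
t=4: π = [0.2397, 0.2684, 0.1853, 0.3066]
t=5: π = [0.2396, 0.2684, 0.1853, 0.3067]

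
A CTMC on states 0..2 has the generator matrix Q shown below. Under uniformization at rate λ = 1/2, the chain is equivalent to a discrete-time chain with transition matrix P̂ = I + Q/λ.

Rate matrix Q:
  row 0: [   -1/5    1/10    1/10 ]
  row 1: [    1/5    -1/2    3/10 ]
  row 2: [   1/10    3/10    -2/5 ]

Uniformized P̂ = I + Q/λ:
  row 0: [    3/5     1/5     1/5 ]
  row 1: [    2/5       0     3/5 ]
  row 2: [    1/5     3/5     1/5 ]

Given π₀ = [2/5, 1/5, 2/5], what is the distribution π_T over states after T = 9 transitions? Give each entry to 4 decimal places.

π = [0.4230, 0.2694, 0.3075]

t=0: π = [0.4000, 0.2000, 0.4000]
t=1: π = [0.4000, 0.3200, 0.2800]
t=2: π = [0.4240, 0.2480, 0.3280]
t=3: π = [0.4192, 0.2816, 0.2992]
t=4: π = [0.4240, 0.2634, 0.3126]
t=5: π = [0.4223, 0.2724, 0.3053]
t=6: π = [0.4234, 0.2677, 0.3090]
t=7: π = [0.4229, 0.2700, 0.3071]
t=8: π = [0.4232, 0.2688, 0.3080]
t=9: π = [0.4230, 0.2694, 0.3075]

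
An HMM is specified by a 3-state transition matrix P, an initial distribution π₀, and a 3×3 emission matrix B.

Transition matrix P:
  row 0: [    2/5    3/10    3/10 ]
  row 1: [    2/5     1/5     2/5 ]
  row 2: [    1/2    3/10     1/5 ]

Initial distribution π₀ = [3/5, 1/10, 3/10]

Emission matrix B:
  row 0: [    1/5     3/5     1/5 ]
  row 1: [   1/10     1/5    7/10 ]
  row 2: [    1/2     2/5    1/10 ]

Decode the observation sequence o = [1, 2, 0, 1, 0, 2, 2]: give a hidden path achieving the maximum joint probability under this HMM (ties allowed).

path = [0, 1, 2, 0, 2, 1, 1]

t=0: δ = [3.600e-01, 2.000e-02, 1.200e-01]  (obs o_0=1)
t=1: δ = [2.880e-02, 7.560e-02, 1.080e-02]  ψ = [0, 0, 0]  (obs o_1=2)
t=2: δ = [6.048e-03, 1.512e-03, 1.512e-02]  ψ = [1, 1, 1]  (obs o_2=0)
t=3: δ = [4.536e-03, 9.072e-04, 1.210e-03]  ψ = [2, 2, 2]  (obs o_3=1)
t=4: δ = [3.629e-04, 1.361e-04, 6.804e-04]  ψ = [0, 0, 0]  (obs o_4=0)
t=5: δ = [6.804e-05, 1.429e-04, 1.361e-05]  ψ = [2, 2, 2]  (obs o_5=2)
t=6: δ = [1.143e-05, 2.000e-05, 5.715e-06]  ψ = [1, 1, 1]  (obs o_6=2)
backtrack: best end state = 1; path = [0, 1, 2, 0, 2, 1, 1]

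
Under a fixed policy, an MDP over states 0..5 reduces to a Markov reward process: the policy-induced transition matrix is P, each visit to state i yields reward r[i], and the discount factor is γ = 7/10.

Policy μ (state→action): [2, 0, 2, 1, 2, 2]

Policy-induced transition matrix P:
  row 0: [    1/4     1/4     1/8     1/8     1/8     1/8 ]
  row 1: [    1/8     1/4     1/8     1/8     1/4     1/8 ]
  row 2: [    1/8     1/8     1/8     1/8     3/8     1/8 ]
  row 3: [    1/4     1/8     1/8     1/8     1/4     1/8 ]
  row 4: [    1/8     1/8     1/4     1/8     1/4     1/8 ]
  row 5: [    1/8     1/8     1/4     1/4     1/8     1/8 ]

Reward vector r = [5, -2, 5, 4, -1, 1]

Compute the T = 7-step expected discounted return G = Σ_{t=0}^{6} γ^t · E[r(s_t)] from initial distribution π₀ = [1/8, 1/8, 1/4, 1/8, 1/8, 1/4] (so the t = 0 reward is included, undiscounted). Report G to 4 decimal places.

G = 5.9705

t=0: π = [0.1250, 0.1250, 0.2500, 0.1250, 0.1250, 0.2500], E[r] = 2.2500, γ^t·E[r] = 2.250000, running G = 2.250000
t=1: π = [0.1563, 0.1563, 0.1719, 0.1563, 0.2344, 0.1250], E[r] = 1.8438, γ^t·E[r] = 1.290625, running G = 3.540625
t=2: π = [0.1641, 0.1641, 0.1699, 0.1406, 0.2363, 0.1250], E[r] = 1.7930, γ^t·E[r] = 0.878555, running G = 4.419180
t=3: π = [0.1631, 0.1660, 0.1702, 0.1406, 0.2351, 0.1250], E[r] = 1.7866, γ^t·E[r] = 0.612811, running G = 5.031991
t=4: π = [0.1630, 0.1661, 0.1700, 0.1406, 0.2353, 0.1250], E[r] = 1.7849, γ^t·E[r] = 0.428543, running G = 5.460533
t=5: π = [0.1629, 0.1661, 0.1700, 0.1406, 0.2353, 0.1250], E[r] = 1.7849, γ^t·E[r] = 0.299984, running G = 5.760517
t=6: π = [0.1629, 0.1661, 0.1700, 0.1406, 0.2353, 0.1250], E[r] = 1.7849, γ^t·E[r] = 0.209987, running G = 5.970504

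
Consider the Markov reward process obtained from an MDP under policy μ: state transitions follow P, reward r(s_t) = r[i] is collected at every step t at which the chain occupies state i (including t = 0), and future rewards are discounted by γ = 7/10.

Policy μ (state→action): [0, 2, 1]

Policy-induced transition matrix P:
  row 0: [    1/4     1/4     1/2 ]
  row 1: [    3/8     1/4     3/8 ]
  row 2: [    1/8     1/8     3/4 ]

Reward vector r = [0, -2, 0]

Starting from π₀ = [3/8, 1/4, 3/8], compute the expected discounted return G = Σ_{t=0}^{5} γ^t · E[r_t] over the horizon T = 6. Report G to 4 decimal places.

G = -1.2187

t=0: π = [0.3750, 0.2500, 0.3750], E[r] = -0.5000, γ^t·E[r] = -0.500000, running G = -0.500000
t=1: π = [0.2344, 0.2031, 0.5625], E[r] = -0.4063, γ^t·E[r] = -0.284375, running G = -0.784375
t=2: π = [0.2051, 0.1797, 0.6152], E[r] = -0.3594, γ^t·E[r] = -0.176094, running G = -0.960469
t=3: π = [0.1956, 0.1731, 0.6313], E[r] = -0.3462, γ^t·E[r] = -0.118744, running G = -1.079212
t=4: π = [0.1927, 0.1711, 0.6362], E[r] = -0.3422, γ^t·E[r] = -0.082153, running G = -1.161366
t=5: π = [0.1919, 0.1705, 0.6377], E[r] = -0.3410, γ^t·E[r] = -0.057303, running G = -1.218669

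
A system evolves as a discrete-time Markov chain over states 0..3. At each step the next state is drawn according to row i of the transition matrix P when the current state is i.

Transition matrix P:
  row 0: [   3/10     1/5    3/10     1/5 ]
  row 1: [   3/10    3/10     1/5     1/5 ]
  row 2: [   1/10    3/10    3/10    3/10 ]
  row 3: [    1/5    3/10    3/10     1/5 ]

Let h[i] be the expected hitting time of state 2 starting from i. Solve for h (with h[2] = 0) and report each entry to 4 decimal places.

First-step conditioning: h[2] = 0; for i ≠ 2, h[i] = 1 + Σ_k P[i][k]·h[k].
  h[0] = 1 + 3/10·h[0] + 1/5·h[1] + 1/5·h[3]
  h[1] = 1 + 3/10·h[0] + 3/10·h[1] + 1/5·h[3]
  h[3] = 1 + 1/5·h[0] + 3/10·h[1] + 1/5·h[3]
Solving the 3×3 linear system over states ≠ 2 gives exactly h = [225/62, 125/31, 0, 455/124] (h[2] = 0 is the target).

h = [3.6290, 4.0323, 0.0000, 3.6694]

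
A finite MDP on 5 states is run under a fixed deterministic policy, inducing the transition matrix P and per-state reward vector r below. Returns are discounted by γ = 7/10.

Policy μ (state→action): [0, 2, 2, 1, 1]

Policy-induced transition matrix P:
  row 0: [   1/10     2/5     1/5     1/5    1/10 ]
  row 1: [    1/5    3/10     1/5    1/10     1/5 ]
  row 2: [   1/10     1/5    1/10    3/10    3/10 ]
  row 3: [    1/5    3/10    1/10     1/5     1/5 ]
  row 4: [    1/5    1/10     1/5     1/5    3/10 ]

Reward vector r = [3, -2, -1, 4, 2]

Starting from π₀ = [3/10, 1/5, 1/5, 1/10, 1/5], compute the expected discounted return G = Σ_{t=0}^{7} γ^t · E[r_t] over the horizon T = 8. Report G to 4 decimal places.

t=0: π = [0.3000, 0.2000, 0.2000, 0.1000, 0.2000], E[r] = 1.1000, γ^t·E[r] = 1.100000, running G = 1.100000
t=1: π = [0.1500, 0.2700, 0.1700, 0.2000, 0.2100], E[r] = 0.9600, γ^t·E[r] = 0.672000, running G = 1.772000
t=2: π = [0.1680, 0.2560, 0.1630, 0.1900, 0.2230], E[r] = 1.0350, γ^t·E[r] = 0.507150, running G = 2.279150
t=3: π = [0.1669, 0.2559, 0.1647, 0.1907, 0.2218], E[r] = 1.0306, γ^t·E[r] = 0.353496, running G = 2.632646
t=4: π = [0.1668, 0.2559, 0.1645, 0.1909, 0.2220], E[r] = 1.0318, γ^t·E[r] = 0.247730, running G = 2.880376
t=5: π = [0.1669, 0.2558, 0.1645, 0.1909, 0.2220], E[r] = 1.0318, γ^t·E[r] = 0.173416, running G = 3.053792
t=6: π = [0.1669, 0.2558, 0.1645, 0.1909, 0.2220], E[r] = 1.0318, γ^t·E[r] = 0.121389, running G = 3.175182
t=7: π = [0.1669, 0.2558, 0.1645, 0.1909, 0.2220], E[r] = 1.0318, γ^t·E[r] = 0.084973, running G = 3.260154

G = 3.2602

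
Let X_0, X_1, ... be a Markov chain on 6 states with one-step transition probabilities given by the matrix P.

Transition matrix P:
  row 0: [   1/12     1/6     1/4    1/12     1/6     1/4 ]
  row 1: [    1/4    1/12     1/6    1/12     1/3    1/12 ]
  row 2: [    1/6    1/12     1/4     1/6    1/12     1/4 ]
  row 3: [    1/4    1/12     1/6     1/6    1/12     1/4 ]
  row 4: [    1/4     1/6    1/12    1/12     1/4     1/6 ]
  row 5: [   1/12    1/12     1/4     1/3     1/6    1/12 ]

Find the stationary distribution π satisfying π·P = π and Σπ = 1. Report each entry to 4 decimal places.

Balance equations π_j = Σ_i π_i·P[i][j]:
  π_0 = 1/12·π_0 + 1/4·π_1 + 1/6·π_2 + 1/4·π_3 + 1/4·π_4 + 1/12·π_5
  π_1 = 1/6·π_0 + 1/12·π_1 + 1/12·π_2 + 1/12·π_3 + 1/6·π_4 + 1/12·π_5
  π_2 = 1/4·π_0 + 1/6·π_1 + 1/4·π_2 + 1/6·π_3 + 1/12·π_4 + 1/4·π_5
  π_3 = 1/12·π_0 + 1/12·π_1 + 1/6·π_2 + 1/6·π_3 + 1/12·π_4 + 1/3·π_5
  π_4 = 1/6·π_0 + 1/3·π_1 + 1/12·π_2 + 1/12·π_3 + 1/4·π_4 + 1/6·π_5
  normalize: π_0 + π_1 + π_2 + π_3 + π_4 + π_5 = 1
Solving the linear system gives exactly π = [44234/255001, 28539/255001, 50771/255001, 40746/255001, 43233/255001, 47478/255001].

π = [0.1735, 0.1119, 0.1991, 0.1598, 0.1695, 0.1862]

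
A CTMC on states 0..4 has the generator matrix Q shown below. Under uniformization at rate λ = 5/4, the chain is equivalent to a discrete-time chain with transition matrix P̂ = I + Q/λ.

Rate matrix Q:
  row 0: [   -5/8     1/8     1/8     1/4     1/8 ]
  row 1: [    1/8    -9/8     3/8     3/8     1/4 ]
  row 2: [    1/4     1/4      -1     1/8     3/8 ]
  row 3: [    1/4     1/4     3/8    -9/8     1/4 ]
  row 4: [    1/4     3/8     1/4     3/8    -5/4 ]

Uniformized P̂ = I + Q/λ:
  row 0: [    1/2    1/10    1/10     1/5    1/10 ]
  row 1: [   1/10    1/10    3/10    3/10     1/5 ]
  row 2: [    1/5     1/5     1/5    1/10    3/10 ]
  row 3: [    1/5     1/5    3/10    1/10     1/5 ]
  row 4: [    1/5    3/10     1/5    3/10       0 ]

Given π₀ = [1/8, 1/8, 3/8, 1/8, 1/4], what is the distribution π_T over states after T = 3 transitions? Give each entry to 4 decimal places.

π = [0.2568, 0.1741, 0.2125, 0.1925, 0.1641]

t=0: π = [0.1250, 0.1250, 0.3750, 0.1250, 0.2500]
t=1: π = [0.2250, 0.2000, 0.2125, 0.1875, 0.1750]
t=2: π = [0.2475, 0.1750, 0.2163, 0.1975, 0.1638]
t=3: π = [0.2568, 0.1741, 0.2125, 0.1925, 0.1641]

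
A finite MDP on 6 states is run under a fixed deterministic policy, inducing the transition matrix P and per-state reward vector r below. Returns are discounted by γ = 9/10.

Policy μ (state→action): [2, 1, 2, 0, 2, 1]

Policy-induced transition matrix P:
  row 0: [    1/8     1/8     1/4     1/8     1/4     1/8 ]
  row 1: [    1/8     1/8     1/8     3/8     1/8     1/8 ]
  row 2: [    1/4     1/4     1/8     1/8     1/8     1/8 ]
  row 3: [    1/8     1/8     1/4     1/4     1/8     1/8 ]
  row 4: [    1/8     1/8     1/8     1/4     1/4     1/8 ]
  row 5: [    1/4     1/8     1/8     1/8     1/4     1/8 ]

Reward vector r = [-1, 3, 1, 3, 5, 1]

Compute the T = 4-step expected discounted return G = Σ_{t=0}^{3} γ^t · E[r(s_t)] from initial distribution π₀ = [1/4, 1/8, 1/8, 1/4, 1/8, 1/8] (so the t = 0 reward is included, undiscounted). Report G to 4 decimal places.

G = 6.9315

t=0: π = [0.2500, 0.1250, 0.1250, 0.2500, 0.1250, 0.1250], E[r] = 1.7500, γ^t·E[r] = 1.750000, running G = 1.750000
t=1: π = [0.1563, 0.1406, 0.1875, 0.2031, 0.1875, 0.1250], E[r] = 2.1250, γ^t·E[r] = 1.912500, running G = 3.662500
t=2: π = [0.1641, 0.1484, 0.1699, 0.2090, 0.1836, 0.1250], E[r] = 2.1211, γ^t·E[r] = 1.718086, running G = 5.380586
t=3: π = [0.1619, 0.1462, 0.1716, 0.2112, 0.1841, 0.1250], E[r] = 2.1274, γ^t·E[r] = 1.550905, running G = 6.931491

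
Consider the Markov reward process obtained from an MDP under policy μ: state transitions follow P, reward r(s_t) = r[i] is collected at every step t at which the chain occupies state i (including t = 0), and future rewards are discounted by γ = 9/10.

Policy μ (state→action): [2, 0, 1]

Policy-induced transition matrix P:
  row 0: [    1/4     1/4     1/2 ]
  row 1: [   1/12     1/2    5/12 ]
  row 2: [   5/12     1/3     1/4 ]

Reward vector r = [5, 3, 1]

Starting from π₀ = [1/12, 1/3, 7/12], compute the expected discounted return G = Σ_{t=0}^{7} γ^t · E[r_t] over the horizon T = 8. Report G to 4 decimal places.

G = 15.0470

t=0: π = [0.0833, 0.3333, 0.5833], E[r] = 2.0000, γ^t·E[r] = 2.000000, running G = 2.000000
t=1: π = [0.2917, 0.3819, 0.3264], E[r] = 2.9306, γ^t·E[r] = 2.637500, running G = 4.637500
t=2: π = [0.2407, 0.3727, 0.3866], E[r] = 2.7083, γ^t·E[r] = 2.193750, running G = 6.831250
t=3: π = [0.2523, 0.3754, 0.3723], E[r] = 2.7600, γ^t·E[r] = 2.012063, running G = 8.843313
t=4: π = [0.2495, 0.3749, 0.3756], E[r] = 2.7477, γ^t·E[r] = 1.802756, running G = 10.646069
t=5: π = [0.2501, 0.3750, 0.3748], E[r] = 2.7506, γ^t·E[r] = 1.624177, running G = 12.270245
t=6: π = [0.2500, 0.3750, 0.3750], E[r] = 2.7499, γ^t·E[r] = 1.461394, running G = 13.731640
t=7: π = [0.2500, 0.3750, 0.3750], E[r] = 2.7500, γ^t·E[r] = 1.315331, running G = 15.046971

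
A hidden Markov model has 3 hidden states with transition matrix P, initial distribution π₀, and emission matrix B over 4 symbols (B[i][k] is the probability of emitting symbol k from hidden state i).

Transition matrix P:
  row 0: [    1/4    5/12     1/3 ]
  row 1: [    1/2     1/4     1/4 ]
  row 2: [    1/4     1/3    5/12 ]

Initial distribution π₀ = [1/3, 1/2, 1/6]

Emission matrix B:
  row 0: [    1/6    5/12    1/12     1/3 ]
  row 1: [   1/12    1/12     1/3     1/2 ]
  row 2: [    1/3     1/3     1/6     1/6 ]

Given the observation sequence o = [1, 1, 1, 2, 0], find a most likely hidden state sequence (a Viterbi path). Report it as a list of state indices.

path = [0, 2, 2, 2, 2]

t=0: δ = [1.389e-01, 4.167e-02, 5.556e-02]  (obs o_0=1)
t=1: δ = [1.447e-02, 4.823e-03, 1.543e-02]  ψ = [0, 0, 0]  (obs o_1=1)
t=2: δ = [1.608e-03, 5.023e-04, 2.143e-03]  ψ = [2, 0, 2]  (obs o_2=1)
t=3: δ = [4.465e-05, 2.381e-04, 1.488e-04]  ψ = [2, 2, 2]  (obs o_3=2)
t=4: δ = [1.985e-05, 4.961e-06, 2.067e-05]  ψ = [1, 1, 2]  (obs o_4=0)
backtrack: best end state = 2; path = [0, 2, 2, 2, 2]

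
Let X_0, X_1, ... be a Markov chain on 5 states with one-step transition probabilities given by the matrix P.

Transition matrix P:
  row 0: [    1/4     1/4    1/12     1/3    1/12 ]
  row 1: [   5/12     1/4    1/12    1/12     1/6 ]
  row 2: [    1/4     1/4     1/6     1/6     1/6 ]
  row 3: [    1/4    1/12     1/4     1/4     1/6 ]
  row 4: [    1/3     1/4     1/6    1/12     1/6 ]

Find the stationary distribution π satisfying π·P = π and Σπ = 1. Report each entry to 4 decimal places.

Balance equations π_j = Σ_i π_i·P[i][j]:
  π_0 = 1/4·π_0 + 5/12·π_1 + 1/4·π_2 + 1/4·π_3 + 1/3·π_4
  π_1 = 1/4·π_0 + 1/4·π_1 + 1/4·π_2 + 1/12·π_3 + 1/4·π_4
  π_2 = 1/12·π_0 + 1/12·π_1 + 1/6·π_2 + 1/4·π_3 + 1/6·π_4
  π_3 = 1/3·π_0 + 1/12·π_1 + 1/6·π_2 + 1/4·π_3 + 1/12·π_4
  normalize: π_0 + π_1 + π_2 + π_3 + π_4 = 1
Solving the linear system gives exactly π = [2822/9475, 819/3790, 1334/9475, 771/3790, 1344/9475].

π = [0.2978, 0.2161, 0.1408, 0.2034, 0.1418]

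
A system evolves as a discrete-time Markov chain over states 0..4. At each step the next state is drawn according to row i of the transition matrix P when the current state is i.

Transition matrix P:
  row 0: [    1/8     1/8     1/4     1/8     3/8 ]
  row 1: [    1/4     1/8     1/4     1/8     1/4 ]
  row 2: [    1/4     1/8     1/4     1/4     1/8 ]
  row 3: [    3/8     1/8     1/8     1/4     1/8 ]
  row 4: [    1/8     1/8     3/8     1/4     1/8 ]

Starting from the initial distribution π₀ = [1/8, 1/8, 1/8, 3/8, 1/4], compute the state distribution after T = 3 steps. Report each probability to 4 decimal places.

t=0: π = [0.1250, 0.1250, 0.1250, 0.3750, 0.2500]
t=1: π = [0.2500, 0.1250, 0.2344, 0.2188, 0.1719]
t=2: π = [0.2246, 0.1250, 0.2441, 0.2031, 0.2031]
t=3: π = [0.2219, 0.1250, 0.2500, 0.2063, 0.1968]

π = [0.2219, 0.1250, 0.2500, 0.2063, 0.1968]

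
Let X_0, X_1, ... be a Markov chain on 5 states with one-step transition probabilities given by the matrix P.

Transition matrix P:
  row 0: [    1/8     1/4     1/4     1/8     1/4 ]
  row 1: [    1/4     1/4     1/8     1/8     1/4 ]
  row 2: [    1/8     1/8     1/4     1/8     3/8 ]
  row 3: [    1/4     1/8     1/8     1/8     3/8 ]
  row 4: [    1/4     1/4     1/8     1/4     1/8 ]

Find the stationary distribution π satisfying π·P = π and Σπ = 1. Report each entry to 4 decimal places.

π = [0.2031, 0.2088, 0.1719, 0.1574, 0.2588]

Balance equations π_j = Σ_i π_i·P[i][j]:
  π_0 = 1/8·π_0 + 1/4·π_1 + 1/8·π_2 + 1/4·π_3 + 1/4·π_4
  π_1 = 1/4·π_0 + 1/4·π_1 + 1/8·π_2 + 1/8·π_3 + 1/4·π_4
  π_2 = 1/4·π_0 + 1/8·π_1 + 1/4·π_2 + 1/8·π_3 + 1/8·π_4
  π_3 = 1/8·π_0 + 1/8·π_1 + 1/8·π_2 + 1/8·π_3 + 1/4·π_4
  normalize: π_0 + π_1 + π_2 + π_3 + π_4 = 1
Solving the linear system gives exactly π = [13/64, 949/4544, 11/64, 715/4544, 147/568].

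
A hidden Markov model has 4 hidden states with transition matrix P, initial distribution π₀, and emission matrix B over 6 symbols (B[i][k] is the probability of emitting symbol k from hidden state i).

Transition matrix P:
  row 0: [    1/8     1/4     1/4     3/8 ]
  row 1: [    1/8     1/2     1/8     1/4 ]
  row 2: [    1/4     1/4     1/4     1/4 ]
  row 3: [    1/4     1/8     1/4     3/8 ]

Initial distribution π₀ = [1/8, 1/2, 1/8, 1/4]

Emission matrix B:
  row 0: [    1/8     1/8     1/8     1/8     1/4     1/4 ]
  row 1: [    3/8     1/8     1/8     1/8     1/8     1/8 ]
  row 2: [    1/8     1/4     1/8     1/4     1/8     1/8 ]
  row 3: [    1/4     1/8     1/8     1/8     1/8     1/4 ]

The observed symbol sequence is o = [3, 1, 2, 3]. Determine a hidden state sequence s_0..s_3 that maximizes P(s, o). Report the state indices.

t=0: δ = [1.562e-02, 6.250e-02, 3.125e-02, 3.125e-02]  (obs o_0=3)
t=1: δ = [9.766e-04, 3.906e-03, 1.953e-03, 1.953e-03]  ψ = [1, 1, 1, 1]  (obs o_1=1)
t=2: δ = [6.104e-05, 2.441e-04, 6.104e-05, 1.221e-04]  ψ = [1, 1, 1, 1]  (obs o_2=2)
t=3: δ = [3.815e-06, 1.526e-05, 7.629e-06, 7.629e-06]  ψ = [1, 1, 1, 1]  (obs o_3=3)
backtrack: best end state = 1; path = [1, 1, 1, 1]

path = [1, 1, 1, 1]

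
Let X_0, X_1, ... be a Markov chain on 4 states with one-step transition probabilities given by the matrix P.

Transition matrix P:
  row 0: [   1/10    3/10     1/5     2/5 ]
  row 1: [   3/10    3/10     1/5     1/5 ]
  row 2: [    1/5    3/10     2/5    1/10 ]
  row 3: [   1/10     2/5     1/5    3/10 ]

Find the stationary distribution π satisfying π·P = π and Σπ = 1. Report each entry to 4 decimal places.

Balance equations π_j = Σ_i π_i·P[i][j]:
  π_0 = 1/10·π_0 + 3/10·π_1 + 1/5·π_2 + 1/10·π_3
  π_1 = 3/10·π_0 + 3/10·π_1 + 3/10·π_2 + 2/5·π_3
  π_2 = 1/5·π_0 + 1/5·π_1 + 2/5·π_2 + 1/5·π_3
  normalize: π_0 + π_1 + π_2 + π_3 = 1
Solving the linear system gives exactly π = [85/448, 145/448, 1/4, 53/224].

π = [0.1897, 0.3237, 0.2500, 0.2366]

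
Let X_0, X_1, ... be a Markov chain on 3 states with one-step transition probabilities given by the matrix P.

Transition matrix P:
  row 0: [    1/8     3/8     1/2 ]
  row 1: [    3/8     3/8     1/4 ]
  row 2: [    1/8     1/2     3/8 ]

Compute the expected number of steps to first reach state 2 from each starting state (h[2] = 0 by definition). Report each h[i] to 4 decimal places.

First-step conditioning: h[2] = 0; for i ≠ 2, h[i] = 1 + Σ_k P[i][k]·h[k].
  h[0] = 1 + 1/8·h[0] + 3/8·h[1]
  h[1] = 1 + 3/8·h[0] + 3/8·h[1]
Solving the 2×2 linear system over states ≠ 2 gives exactly h = [32/13, 40/13, 0] (h[2] = 0 is the target).

h = [2.4615, 3.0769, 0.0000]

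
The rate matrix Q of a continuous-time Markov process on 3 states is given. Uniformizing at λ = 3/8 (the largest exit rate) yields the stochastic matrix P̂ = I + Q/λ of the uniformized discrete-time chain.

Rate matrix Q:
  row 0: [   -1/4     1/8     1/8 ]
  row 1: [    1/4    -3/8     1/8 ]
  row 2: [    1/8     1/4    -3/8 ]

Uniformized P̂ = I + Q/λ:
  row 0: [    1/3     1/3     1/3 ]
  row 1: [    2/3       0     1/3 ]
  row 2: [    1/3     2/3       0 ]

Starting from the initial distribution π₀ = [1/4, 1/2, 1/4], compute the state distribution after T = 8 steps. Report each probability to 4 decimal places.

t=0: π = [0.2500, 0.5000, 0.2500]
t=1: π = [0.5000, 0.2500, 0.2500]
t=2: π = [0.4167, 0.3333, 0.2500]
t=3: π = [0.4444, 0.3056, 0.2500]
t=4: π = [0.4352, 0.3148, 0.2500]
t=5: π = [0.4383, 0.3117, 0.2500]
t=6: π = [0.4372, 0.3128, 0.2500]
t=7: π = [0.4376, 0.3124, 0.2500]
t=8: π = [0.4375, 0.3125, 0.2500]

π = [0.4375, 0.3125, 0.2500]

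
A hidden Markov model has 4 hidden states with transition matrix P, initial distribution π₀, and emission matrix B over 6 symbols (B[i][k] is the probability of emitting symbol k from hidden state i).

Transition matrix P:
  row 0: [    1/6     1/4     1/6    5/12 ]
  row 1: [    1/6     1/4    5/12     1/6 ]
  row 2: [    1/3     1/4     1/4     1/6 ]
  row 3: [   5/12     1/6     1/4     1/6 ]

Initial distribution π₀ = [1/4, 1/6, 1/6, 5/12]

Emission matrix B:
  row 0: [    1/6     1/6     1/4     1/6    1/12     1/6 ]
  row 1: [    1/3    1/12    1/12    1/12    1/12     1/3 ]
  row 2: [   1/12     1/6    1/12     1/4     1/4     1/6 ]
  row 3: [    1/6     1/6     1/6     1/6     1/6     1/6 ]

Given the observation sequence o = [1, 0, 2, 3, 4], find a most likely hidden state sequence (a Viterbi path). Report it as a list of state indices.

t=0: δ = [4.167e-02, 1.389e-02, 2.778e-02, 6.944e-02]  (obs o_0=1)
t=1: δ = [4.823e-03, 3.858e-03, 1.447e-03, 2.894e-03]  ψ = [3, 3, 3, 0]  (obs o_1=0)
t=2: δ = [3.014e-04, 1.005e-04, 1.340e-04, 3.349e-04]  ψ = [3, 0, 1, 0]  (obs o_2=2)
t=3: δ = [2.326e-05, 6.279e-06, 2.093e-05, 2.093e-05]  ψ = [3, 0, 3, 0]  (obs o_3=3)
t=4: δ = [7.268e-07, 4.845e-07, 1.308e-06, 1.615e-06]  ψ = [3, 0, 2, 0]  (obs o_4=4)
backtrack: best end state = 3; path = [3, 0, 3, 0, 3]

path = [3, 0, 3, 0, 3]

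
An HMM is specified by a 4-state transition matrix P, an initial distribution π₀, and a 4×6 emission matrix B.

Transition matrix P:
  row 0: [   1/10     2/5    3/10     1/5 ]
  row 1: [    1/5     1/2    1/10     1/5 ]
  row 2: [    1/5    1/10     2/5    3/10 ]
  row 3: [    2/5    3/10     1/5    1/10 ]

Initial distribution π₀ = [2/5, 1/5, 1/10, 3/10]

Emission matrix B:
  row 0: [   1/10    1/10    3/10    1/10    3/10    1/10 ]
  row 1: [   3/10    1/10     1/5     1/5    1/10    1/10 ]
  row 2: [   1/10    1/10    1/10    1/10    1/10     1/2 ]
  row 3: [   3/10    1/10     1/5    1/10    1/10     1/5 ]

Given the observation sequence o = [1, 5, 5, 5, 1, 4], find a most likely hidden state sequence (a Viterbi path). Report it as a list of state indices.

t=0: δ = [4.000e-02, 2.000e-02, 1.000e-02, 3.000e-02]  (obs o_0=1)
t=1: δ = [1.200e-03, 1.600e-03, 6.000e-03, 1.600e-03]  ψ = [3, 0, 0, 0]  (obs o_1=5)
t=2: δ = [1.200e-04, 8.000e-05, 1.200e-03, 3.600e-04]  ψ = [2, 1, 2, 2]  (obs o_2=5)
t=3: δ = [2.400e-05, 1.200e-05, 2.400e-04, 7.200e-05]  ψ = [2, 2, 2, 2]  (obs o_3=5)
t=4: δ = [4.800e-06, 2.400e-06, 9.600e-06, 7.200e-06]  ψ = [2, 2, 2, 2]  (obs o_4=1)
t=5: δ = [8.640e-07, 2.160e-07, 3.840e-07, 2.880e-07]  ψ = [3, 3, 2, 2]  (obs o_5=4)
backtrack: best end state = 0; path = [0, 2, 2, 2, 3, 0]

path = [0, 2, 2, 2, 3, 0]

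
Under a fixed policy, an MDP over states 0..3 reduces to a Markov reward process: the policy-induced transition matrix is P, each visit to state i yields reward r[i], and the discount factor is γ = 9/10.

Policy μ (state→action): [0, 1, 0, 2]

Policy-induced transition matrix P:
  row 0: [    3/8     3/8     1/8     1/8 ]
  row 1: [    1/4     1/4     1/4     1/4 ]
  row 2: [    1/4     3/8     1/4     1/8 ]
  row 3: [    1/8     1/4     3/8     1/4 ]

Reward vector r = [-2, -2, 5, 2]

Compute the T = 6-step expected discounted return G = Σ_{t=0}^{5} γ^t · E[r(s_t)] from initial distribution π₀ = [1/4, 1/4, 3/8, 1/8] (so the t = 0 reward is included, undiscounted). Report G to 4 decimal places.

t=0: π = [0.2500, 0.2500, 0.3750, 0.1250], E[r] = 1.1250, γ^t·E[r] = 1.125000, running G = 1.125000
t=1: π = [0.2656, 0.3281, 0.2344, 0.1719], E[r] = 0.3281, γ^t·E[r] = 0.295313, running G = 1.420313
t=2: π = [0.2617, 0.3125, 0.2383, 0.1875], E[r] = 0.4180, γ^t·E[r] = 0.338555, running G = 1.758867
t=3: π = [0.2593, 0.3125, 0.2407, 0.1875], E[r] = 0.4351, γ^t·E[r] = 0.317158, running G = 2.076025
t=4: π = [0.2590, 0.3125, 0.2410, 0.1875], E[r] = 0.4372, γ^t·E[r] = 0.286844, running G = 2.362868
t=5: π = [0.2589, 0.3125, 0.2411, 0.1875], E[r] = 0.4375, γ^t·E[r] = 0.258317, running G = 2.621185

G = 2.6212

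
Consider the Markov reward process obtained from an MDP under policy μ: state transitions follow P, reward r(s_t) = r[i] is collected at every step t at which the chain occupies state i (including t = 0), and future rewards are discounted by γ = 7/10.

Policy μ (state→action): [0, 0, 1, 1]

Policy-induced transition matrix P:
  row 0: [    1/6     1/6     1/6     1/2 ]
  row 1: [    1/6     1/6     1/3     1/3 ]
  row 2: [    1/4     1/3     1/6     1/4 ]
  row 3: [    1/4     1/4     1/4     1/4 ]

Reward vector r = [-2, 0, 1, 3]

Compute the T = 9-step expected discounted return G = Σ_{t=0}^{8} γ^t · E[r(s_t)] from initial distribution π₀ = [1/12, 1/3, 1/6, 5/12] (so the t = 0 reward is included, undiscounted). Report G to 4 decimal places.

t=0: π = [0.0833, 0.3333, 0.1667, 0.4167], E[r] = 1.2500, γ^t·E[r] = 1.250000, running G = 1.250000
t=1: π = [0.2153, 0.2292, 0.2569, 0.2986], E[r] = 0.7222, γ^t·E[r] = 0.505556, running G = 1.755556
t=2: π = [0.2130, 0.2344, 0.2297, 0.3229], E[r] = 0.7726, γ^t·E[r] = 0.378559, running G = 2.134115
t=3: π = [0.2127, 0.2319, 0.2326, 0.3228], E[r] = 0.7755, γ^t·E[r] = 0.266000, running G = 2.400115
t=4: π = [0.2130, 0.2323, 0.2322, 0.3225], E[r] = 0.7738, γ^t·E[r] = 0.185793, running G = 2.585908
t=5: π = [0.2129, 0.2322, 0.2323, 0.3226], E[r] = 0.7743, γ^t·E[r] = 0.130133, running G = 2.716041
t=6: π = [0.2129, 0.2323, 0.2323, 0.3226], E[r] = 0.7742, γ^t·E[r] = 0.091081, running G = 2.807122
t=7: π = [0.2129, 0.2323, 0.2323, 0.3226], E[r] = 0.7742, γ^t·E[r] = 0.063758, running G = 2.870880
t=8: π = [0.2129, 0.2323, 0.2323, 0.3226], E[r] = 0.7742, γ^t·E[r] = 0.044631, running G = 2.915511

G = 2.9155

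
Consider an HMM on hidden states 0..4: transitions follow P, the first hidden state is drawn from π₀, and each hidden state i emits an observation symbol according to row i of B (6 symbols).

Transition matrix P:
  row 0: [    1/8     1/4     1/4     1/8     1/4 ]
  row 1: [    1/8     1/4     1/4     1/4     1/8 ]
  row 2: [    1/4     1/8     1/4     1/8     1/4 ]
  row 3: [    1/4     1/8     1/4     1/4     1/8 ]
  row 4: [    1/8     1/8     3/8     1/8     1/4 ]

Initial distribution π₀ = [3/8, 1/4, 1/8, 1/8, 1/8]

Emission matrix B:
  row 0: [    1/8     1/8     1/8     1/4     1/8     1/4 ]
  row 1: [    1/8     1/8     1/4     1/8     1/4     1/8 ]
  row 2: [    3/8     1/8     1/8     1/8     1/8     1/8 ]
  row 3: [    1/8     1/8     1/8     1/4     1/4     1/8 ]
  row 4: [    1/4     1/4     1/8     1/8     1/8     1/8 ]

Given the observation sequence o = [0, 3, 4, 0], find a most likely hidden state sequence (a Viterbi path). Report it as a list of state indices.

t=0: δ = [4.688e-02, 3.125e-02, 4.688e-02, 1.562e-02, 3.125e-02]  (obs o_0=0)
t=1: δ = [2.930e-03, 1.465e-03, 1.465e-03, 1.953e-03, 1.465e-03]  ψ = [2, 0, 0, 1, 0]  (obs o_1=3)
t=2: δ = [6.104e-05, 1.831e-04, 9.155e-05, 1.221e-04, 9.155e-05]  ψ = [3, 0, 0, 3, 0]  (obs o_2=4)
t=3: δ = [3.815e-06, 5.722e-06, 1.717e-05, 5.722e-06, 5.722e-06]  ψ = [3, 1, 1, 1, 1]  (obs o_3=0)
backtrack: best end state = 2; path = [2, 0, 1, 2]

path = [2, 0, 1, 2]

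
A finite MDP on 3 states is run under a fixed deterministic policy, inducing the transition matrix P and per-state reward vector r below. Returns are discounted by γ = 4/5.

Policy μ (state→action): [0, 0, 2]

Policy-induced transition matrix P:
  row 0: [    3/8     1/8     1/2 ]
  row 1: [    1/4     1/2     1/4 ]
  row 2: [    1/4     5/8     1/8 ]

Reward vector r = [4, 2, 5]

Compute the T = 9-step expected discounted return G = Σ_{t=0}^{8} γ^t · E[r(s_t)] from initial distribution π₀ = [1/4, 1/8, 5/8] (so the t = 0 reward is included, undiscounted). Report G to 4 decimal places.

G = 15.6663

t=0: π = [0.2500, 0.1250, 0.6250], E[r] = 4.3750, γ^t·E[r] = 4.375000, running G = 4.375000
t=1: π = [0.2813, 0.4844, 0.2344], E[r] = 3.2656, γ^t·E[r] = 2.612500, running G = 6.987500
t=2: π = [0.2852, 0.4238, 0.2910], E[r] = 3.4434, γ^t·E[r] = 2.203750, running G = 9.191250
t=3: π = [0.2856, 0.4294, 0.2849], E[r] = 3.4260, γ^t·E[r] = 1.754125, running G = 10.945375
t=4: π = [0.2857, 0.4285, 0.2858], E[r] = 3.4288, γ^t·E[r] = 1.404438, running G = 12.349813
t=5: π = [0.2857, 0.4286, 0.2857], E[r] = 3.4285, γ^t·E[r] = 1.123461, running G = 13.473274
t=6: π = [0.2857, 0.4286, 0.2857], E[r] = 3.4286, γ^t·E[r] = 0.898780, running G = 14.372054
t=7: π = [0.2857, 0.4286, 0.2857], E[r] = 3.4286, γ^t·E[r] = 0.719023, running G = 15.091078
t=8: π = [0.2857, 0.4286, 0.2857], E[r] = 3.4286, γ^t·E[r] = 0.575219, running G = 15.666296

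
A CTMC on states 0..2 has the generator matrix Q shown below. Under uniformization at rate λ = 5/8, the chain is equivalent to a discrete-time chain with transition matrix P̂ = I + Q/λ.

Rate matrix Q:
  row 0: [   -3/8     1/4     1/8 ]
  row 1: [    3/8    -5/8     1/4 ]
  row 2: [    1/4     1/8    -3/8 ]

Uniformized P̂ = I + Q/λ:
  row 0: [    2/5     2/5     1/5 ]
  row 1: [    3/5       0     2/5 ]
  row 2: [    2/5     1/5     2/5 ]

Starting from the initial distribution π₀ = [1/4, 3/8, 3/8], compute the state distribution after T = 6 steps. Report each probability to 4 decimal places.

π = [0.4481, 0.2416, 0.3103]

t=0: π = [0.2500, 0.3750, 0.3750]
t=1: π = [0.4750, 0.1750, 0.3500]
t=2: π = [0.4350, 0.2600, 0.3050]
t=3: π = [0.4520, 0.2350, 0.3130]
t=4: π = [0.4470, 0.2434, 0.3096]
t=5: π = [0.4487, 0.2407, 0.3106]
t=6: π = [0.4481, 0.2416, 0.3103]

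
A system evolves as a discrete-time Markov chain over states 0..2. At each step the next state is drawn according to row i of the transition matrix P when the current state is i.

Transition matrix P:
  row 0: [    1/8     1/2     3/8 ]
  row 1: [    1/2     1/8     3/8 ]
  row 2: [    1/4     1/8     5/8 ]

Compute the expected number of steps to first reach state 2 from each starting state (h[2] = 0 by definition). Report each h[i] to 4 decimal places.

First-step conditioning: h[2] = 0; for i ≠ 2, h[i] = 1 + Σ_k P[i][k]·h[k].
  h[0] = 1 + 1/8·h[0] + 1/2·h[1]
  h[1] = 1 + 1/2·h[0] + 1/8·h[1]
Solving the 2×2 linear system over states ≠ 2 gives exactly h = [8/3, 8/3, 0] (h[2] = 0 is the target).

h = [2.6667, 2.6667, 0.0000]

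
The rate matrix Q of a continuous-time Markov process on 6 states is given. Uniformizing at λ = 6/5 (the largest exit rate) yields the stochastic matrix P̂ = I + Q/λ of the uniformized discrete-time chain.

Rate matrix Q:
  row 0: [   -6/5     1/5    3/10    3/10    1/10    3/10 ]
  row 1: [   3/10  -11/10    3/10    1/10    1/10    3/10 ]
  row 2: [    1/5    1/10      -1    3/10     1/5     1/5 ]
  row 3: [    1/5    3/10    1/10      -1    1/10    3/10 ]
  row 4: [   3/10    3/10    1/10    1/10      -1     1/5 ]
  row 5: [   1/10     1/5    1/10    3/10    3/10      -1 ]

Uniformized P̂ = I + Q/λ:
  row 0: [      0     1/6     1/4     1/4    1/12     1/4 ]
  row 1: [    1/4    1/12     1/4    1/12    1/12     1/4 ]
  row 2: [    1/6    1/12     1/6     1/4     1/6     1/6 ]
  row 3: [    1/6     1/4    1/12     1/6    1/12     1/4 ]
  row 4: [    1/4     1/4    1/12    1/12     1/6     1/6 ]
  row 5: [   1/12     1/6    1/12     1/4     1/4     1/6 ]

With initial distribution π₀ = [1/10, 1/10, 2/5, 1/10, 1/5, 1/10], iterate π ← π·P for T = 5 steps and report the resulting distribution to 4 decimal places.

π = [0.1501, 0.1675, 0.1486, 0.1831, 0.1423, 0.2084]

t=0: π = [0.1000, 0.1000, 0.4000, 0.1000, 0.2000, 0.1000]
t=1: π = [0.1667, 0.1500, 0.1500, 0.1917, 0.1500, 0.1917]
t=2: π = [0.1479, 0.1701, 0.1486, 0.1840, 0.1403, 0.2090]
t=3: π = [0.1505, 0.1671, 0.1487, 0.1829, 0.1422, 0.2085]
t=4: π = [0.1500, 0.1674, 0.1487, 0.1832, 0.1423, 0.2084]
t=5: π = [0.1501, 0.1675, 0.1486, 0.1831, 0.1423, 0.2084]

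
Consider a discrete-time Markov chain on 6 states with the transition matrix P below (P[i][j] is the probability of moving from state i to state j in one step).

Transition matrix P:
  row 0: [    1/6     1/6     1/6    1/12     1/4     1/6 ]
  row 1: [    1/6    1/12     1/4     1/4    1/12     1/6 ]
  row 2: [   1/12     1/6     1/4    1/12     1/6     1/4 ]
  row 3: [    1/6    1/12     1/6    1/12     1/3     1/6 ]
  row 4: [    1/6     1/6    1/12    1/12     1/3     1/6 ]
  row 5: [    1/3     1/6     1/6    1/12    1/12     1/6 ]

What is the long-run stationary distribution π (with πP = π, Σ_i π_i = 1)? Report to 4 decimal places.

Balance equations π_j = Σ_i π_i·P[i][j]:
  π_0 = 1/6·π_0 + 1/6·π_1 + 1/12·π_2 + 1/6·π_3 + 1/6·π_4 + 1/3·π_5
  π_1 = 1/6·π_0 + 1/12·π_1 + 1/6·π_2 + 1/12·π_3 + 1/6·π_4 + 1/6·π_5
  π_2 = 1/6·π_0 + 1/4·π_1 + 1/4·π_2 + 1/6·π_3 + 1/12·π_4 + 1/6·π_5
  π_3 = 1/12·π_0 + 1/4·π_1 + 1/12·π_2 + 1/12·π_3 + 1/12·π_4 + 1/12·π_5
  π_4 = 1/4·π_0 + 1/12·π_1 + 1/6·π_2 + 1/3·π_3 + 1/3·π_4 + 1/12·π_5
  normalize: π_0 + π_1 + π_2 + π_3 + π_4 + π_5 = 1
Solving the linear system gives exactly π = [20699/113602, 23/158, 10010/56801, 17/158, 23521/113602, 10301/56801].

π = [0.1822, 0.1456, 0.1762, 0.1076, 0.2070, 0.1814]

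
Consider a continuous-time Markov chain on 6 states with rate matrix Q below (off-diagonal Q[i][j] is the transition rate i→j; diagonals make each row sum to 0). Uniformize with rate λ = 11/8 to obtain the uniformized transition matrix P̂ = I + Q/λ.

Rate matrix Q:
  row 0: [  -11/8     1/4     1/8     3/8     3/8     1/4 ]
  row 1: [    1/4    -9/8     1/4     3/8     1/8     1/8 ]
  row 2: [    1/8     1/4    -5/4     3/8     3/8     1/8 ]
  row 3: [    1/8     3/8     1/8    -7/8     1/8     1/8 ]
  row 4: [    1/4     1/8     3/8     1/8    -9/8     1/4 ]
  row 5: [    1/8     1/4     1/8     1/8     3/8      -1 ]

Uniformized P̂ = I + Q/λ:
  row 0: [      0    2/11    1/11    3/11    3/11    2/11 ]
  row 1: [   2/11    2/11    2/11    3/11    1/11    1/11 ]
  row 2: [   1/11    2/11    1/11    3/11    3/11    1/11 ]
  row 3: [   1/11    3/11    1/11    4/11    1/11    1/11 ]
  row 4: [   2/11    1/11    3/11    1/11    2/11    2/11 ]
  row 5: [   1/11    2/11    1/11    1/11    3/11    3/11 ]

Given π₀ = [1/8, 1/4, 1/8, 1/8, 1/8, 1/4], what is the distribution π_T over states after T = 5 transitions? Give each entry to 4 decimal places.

t=0: π = [0.1250, 0.2500, 0.1250, 0.1250, 0.1250, 0.2500]
t=1: π = [0.1136, 0.1818, 0.1364, 0.2159, 0.1932, 0.1591]
t=2: π = [0.1147, 0.1839, 0.1426, 0.2283, 0.1829, 0.1477]
t=3: π = [0.1138, 0.1860, 0.1409, 0.2334, 0.1812, 0.1448]
t=4: π = [0.1139, 0.1866, 0.1408, 0.2347, 0.1800, 0.1441]
t=5: π = [0.1139, 0.1868, 0.1406, 0.2351, 0.1798, 0.1438]

π = [0.1139, 0.1868, 0.1406, 0.2351, 0.1798, 0.1438]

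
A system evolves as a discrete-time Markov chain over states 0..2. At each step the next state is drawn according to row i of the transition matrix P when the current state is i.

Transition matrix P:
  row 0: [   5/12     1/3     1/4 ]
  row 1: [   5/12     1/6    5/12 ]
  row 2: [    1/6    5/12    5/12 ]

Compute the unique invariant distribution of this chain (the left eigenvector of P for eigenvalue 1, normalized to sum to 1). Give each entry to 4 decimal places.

π = [0.3261, 0.3116, 0.3623]

Balance equations π_j = Σ_i π_i·P[i][j]:
  π_0 = 5/12·π_0 + 5/12·π_1 + 1/6·π_2
  π_1 = 1/3·π_0 + 1/6·π_1 + 5/12·π_2
  normalize: π_0 + π_1 + π_2 = 1
Solving the linear system gives exactly π = [15/46, 43/138, 25/69].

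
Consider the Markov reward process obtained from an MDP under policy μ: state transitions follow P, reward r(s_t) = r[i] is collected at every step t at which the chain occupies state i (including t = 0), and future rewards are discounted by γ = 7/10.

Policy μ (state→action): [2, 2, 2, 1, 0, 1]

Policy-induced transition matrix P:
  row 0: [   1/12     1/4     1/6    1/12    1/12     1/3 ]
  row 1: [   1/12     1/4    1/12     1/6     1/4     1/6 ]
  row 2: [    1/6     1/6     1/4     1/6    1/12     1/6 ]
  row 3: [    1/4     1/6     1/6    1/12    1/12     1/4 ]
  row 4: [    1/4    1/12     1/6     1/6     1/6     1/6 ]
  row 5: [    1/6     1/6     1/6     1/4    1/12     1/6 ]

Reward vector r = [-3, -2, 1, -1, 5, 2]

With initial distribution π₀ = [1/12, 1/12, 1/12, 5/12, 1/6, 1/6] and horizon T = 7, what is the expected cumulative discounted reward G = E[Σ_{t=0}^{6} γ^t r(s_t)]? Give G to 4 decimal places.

G = 0.7272

t=0: π = [0.0833, 0.0833, 0.0833, 0.4167, 0.1667, 0.1667], E[r] = 0.4167, γ^t·E[r] = 0.416667, running G = 0.416667
t=1: π = [0.2014, 0.1667, 0.1667, 0.1389, 0.1111, 0.2153], E[r] = 0.0764, γ^t·E[r] = 0.053472, running G = 0.470139
t=2: π = [0.1568, 0.1881, 0.1667, 0.1563, 0.1204, 0.2118], E[r] = 0.1892, γ^t·E[r] = 0.092726, running G = 0.562865
t=3: π = [0.1610, 0.1854, 0.1649, 0.1582, 0.1247, 0.2058], E[r] = 0.1882, γ^t·E[r] = 0.064544, running G = 0.627409
t=4: π = [0.1614, 0.1851, 0.1650, 0.1572, 0.1246, 0.2067], E[r] = 0.1898, γ^t·E[r] = 0.045570, running G = 0.672978
t=5: π = [0.1613, 0.1852, 0.1650, 0.1573, 0.1246, 0.2067], E[r] = 0.1897, γ^t·E[r] = 0.031883, running G = 0.704862
t=6: π = [0.1613, 0.1852, 0.1650, 0.1573, 0.1246, 0.2067], E[r] = 0.1897, γ^t·E[r] = 0.022313, running G = 0.727174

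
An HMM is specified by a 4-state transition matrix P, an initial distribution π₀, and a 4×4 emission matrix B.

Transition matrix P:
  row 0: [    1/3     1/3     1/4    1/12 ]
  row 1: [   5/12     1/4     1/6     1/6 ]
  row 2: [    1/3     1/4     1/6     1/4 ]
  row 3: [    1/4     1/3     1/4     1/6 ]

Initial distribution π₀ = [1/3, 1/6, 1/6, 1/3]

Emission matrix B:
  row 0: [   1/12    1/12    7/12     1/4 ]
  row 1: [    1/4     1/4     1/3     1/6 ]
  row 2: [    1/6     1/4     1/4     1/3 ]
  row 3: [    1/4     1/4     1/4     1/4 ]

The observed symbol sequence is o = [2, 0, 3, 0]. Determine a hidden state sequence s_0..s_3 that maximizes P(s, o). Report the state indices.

path = [0, 1, 0, 1]

t=0: δ = [1.944e-01, 5.556e-02, 4.167e-02, 8.333e-02]  (obs o_0=2)
t=1: δ = [5.401e-03, 1.620e-02, 8.102e-03, 4.051e-03]  ψ = [0, 0, 0, 0]  (obs o_1=0)
t=2: δ = [1.688e-03, 6.752e-04, 9.002e-04, 6.752e-04]  ψ = [1, 1, 1, 1]  (obs o_2=3)
t=3: δ = [4.689e-05, 1.407e-04, 7.033e-05, 5.626e-05]  ψ = [0, 0, 0, 2]  (obs o_3=0)
backtrack: best end state = 1; path = [0, 1, 0, 1]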